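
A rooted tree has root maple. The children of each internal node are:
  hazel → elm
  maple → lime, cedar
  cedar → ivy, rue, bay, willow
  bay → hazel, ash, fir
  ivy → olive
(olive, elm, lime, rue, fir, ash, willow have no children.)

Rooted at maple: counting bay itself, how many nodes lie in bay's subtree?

5

Descendants of bay (including itself): bay, hazel, fir, ash, elm. That's 5.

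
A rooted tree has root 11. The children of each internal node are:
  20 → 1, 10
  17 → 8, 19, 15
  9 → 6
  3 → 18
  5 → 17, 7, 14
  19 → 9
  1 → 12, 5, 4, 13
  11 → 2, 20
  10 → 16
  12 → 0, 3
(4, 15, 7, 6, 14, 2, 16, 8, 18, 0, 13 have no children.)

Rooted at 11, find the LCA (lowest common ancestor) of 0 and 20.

0's ancestor chain is 0, 12, 1, 20, 11 and 20's is 20, 11; they first meet at 20.

20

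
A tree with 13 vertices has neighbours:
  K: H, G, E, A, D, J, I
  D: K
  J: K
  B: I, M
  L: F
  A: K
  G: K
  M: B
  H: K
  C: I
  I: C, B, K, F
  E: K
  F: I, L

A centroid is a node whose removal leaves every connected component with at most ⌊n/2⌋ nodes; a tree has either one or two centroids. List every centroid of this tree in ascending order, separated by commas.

Delete K: the remaining components have sizes 6, 1, 1, 1, 1, 1, 1. Max 6 ≤ 6, so K is a centroid.
No neighbour of K does as well, so K is the unique centroid.

K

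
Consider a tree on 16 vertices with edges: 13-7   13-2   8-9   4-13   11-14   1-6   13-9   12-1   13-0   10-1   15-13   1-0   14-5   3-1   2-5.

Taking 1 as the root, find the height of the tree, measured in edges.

6

11 sits deepest: 1-0-13-2-5-14-11 — 6 edges from the root.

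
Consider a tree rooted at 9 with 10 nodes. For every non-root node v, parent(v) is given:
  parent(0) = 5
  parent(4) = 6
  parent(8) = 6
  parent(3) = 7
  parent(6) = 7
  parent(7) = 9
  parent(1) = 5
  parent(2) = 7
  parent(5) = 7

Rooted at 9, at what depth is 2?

2

Climbing from 2 to the root: 2 → 7 → 9. That's 2 steps.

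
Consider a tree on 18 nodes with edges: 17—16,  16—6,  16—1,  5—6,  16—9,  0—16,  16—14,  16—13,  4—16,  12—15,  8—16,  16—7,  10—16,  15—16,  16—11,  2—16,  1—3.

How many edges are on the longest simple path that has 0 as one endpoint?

A farthest node from 0 is 12 (3, 5 also at distance 3).
The path 0–16–15–12 has 3 edges.

3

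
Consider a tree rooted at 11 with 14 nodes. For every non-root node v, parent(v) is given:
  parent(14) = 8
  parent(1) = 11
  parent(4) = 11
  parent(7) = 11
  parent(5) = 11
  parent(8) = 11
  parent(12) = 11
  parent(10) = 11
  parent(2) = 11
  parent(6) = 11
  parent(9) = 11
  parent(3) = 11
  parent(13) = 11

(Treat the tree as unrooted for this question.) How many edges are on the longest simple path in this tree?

BFS from 14 reaches 4 last, at distance 3; BFS from 4 confirms no node is farther.
Path: 14-8-11-4.

3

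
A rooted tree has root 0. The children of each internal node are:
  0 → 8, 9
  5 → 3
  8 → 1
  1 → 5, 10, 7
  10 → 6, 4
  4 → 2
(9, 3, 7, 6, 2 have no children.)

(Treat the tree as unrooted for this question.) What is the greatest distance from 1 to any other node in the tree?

Distances from 1 peak at 3, attained at 9 (2 also at distance 3).
1 – 8 – 0 – 9

3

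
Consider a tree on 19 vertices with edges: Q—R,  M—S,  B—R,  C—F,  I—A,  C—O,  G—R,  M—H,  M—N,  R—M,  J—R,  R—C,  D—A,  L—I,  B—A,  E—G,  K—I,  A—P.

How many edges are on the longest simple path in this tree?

6

BFS from L reaches E last, at distance 6; BFS from E confirms no node is farther.
Path: L-I-A-B-R-G-E.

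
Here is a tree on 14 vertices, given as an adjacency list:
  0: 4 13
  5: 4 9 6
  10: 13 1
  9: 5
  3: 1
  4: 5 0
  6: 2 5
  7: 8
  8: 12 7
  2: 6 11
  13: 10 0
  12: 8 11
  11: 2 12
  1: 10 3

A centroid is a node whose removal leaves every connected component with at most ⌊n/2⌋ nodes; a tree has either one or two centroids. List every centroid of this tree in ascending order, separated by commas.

5

Removing 5 splits the tree into components of sizes 6, 6, 1; the largest is 6 ≤ ⌊14/2⌋ = 7.
No neighbour of 5 does as well, so 5 is the unique centroid.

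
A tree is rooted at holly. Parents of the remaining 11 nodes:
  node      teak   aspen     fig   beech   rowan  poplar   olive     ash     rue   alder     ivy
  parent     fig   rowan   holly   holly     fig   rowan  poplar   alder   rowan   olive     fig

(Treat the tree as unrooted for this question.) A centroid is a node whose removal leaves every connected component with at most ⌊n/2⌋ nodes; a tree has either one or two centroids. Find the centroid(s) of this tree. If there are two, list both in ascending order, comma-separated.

If rowan is removed the pieces have sizes 5, 4, 1, 1, all ≤ ⌊12/2⌋ = 6.
Every other node leaves some component of size > 6, so the centroid is unique.

rowan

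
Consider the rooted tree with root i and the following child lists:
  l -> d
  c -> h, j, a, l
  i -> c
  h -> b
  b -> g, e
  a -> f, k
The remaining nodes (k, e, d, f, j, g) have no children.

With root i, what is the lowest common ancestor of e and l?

c

e's ancestor chain is e, b, h, c, i and l's is l, c, i; they first meet at c.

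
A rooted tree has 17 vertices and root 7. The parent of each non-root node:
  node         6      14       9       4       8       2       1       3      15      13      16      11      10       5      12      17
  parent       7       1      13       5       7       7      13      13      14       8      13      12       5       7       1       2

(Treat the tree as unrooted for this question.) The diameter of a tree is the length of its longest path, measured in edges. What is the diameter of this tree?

7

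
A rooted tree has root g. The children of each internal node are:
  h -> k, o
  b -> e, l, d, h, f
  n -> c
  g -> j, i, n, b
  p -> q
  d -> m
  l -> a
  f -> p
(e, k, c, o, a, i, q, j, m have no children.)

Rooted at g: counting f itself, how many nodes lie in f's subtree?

f's subtree: {f, p, q}, size 3.

3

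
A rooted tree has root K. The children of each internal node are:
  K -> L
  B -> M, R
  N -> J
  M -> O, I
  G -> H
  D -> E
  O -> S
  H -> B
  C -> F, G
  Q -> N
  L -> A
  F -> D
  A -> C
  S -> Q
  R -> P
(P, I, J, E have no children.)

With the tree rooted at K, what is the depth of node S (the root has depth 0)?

Climbing from S to the root: S–O–M–B–H–G–C–A–L–K. That's 9 steps.

9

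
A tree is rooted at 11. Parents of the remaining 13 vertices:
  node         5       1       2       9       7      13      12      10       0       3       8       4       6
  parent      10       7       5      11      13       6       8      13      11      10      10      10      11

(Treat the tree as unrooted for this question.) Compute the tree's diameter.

A longest path is 0 – 11 – 6 – 13 – 10 – 8 – 12, with 6 edges.

6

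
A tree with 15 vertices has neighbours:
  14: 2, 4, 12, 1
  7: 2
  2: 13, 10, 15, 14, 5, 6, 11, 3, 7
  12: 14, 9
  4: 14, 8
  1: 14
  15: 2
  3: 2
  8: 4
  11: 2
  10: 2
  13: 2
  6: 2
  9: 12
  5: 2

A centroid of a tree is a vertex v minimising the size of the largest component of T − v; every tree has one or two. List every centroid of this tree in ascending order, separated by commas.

2

If 2 is removed the pieces have sizes 6, 1, 1, 1, 1, 1, 1, 1, 1, all ≤ ⌊15/2⌋ = 7.
Every other node leaves some component of size > 7, so the centroid is unique.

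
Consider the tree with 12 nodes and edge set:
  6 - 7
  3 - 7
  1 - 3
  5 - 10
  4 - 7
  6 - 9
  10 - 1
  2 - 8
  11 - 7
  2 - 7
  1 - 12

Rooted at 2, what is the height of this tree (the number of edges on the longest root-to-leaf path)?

The longest root-to-leaf path is 2–7–3–1–10–5 (5 edges).

5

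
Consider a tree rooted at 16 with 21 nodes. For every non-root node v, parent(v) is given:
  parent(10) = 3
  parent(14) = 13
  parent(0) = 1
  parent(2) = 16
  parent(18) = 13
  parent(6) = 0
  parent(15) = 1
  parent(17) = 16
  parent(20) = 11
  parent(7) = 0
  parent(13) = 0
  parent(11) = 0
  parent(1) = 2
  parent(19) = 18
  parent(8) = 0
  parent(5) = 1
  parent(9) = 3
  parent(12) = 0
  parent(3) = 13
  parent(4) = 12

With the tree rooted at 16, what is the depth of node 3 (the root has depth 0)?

16–2–1–0–13–3 — 5 edges.

5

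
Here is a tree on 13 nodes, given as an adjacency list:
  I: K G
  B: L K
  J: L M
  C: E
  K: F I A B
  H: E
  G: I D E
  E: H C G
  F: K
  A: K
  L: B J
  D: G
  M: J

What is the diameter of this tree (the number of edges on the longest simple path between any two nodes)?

8

Starting from M, a farthest node is H at distance 8.
One longest path: M – J – L – B – K – I – G – E – H.
So the diameter is 8.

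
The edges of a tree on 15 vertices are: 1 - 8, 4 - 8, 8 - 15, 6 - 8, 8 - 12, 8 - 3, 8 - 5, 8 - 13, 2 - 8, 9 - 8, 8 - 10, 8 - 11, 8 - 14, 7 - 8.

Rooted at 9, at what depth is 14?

2

Climbing from 14 to the root: 14 → 8 → 9. That's 2 steps.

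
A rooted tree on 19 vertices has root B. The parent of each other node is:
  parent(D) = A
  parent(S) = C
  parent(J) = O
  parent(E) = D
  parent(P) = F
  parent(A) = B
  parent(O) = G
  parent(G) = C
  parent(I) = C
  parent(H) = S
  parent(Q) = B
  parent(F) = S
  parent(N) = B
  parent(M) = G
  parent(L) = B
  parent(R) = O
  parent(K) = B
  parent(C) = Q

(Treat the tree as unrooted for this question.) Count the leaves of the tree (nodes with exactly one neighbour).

10

Degree-1 nodes: E, H, I, J, K, L, M, N, P, R — 10 of them.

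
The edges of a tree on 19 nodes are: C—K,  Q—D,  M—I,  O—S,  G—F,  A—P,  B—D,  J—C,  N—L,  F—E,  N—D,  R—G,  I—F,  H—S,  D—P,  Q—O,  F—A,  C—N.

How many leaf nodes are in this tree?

Exactly 8 nodes have a single neighbour: B, E, H, J, K, L, M, R.

8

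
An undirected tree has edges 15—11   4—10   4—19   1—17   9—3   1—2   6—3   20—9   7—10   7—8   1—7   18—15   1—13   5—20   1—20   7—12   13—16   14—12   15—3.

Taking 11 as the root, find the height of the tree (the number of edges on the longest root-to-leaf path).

The longest root-to-leaf path is 11–15–3–9–20–1–7–10–4–19 (9 edges).

9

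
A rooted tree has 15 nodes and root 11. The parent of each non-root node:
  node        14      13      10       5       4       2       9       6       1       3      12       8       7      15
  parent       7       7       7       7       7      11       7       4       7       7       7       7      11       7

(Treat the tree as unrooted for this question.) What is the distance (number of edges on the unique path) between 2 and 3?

2 - 11 - 7 - 3: 3 edges.

3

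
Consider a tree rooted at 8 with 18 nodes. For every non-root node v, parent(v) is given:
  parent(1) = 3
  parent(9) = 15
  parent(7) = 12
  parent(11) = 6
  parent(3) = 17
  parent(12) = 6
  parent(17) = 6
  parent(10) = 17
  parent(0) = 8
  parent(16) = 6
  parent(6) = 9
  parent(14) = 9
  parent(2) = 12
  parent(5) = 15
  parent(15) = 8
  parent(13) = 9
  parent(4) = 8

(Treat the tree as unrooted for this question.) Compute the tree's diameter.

7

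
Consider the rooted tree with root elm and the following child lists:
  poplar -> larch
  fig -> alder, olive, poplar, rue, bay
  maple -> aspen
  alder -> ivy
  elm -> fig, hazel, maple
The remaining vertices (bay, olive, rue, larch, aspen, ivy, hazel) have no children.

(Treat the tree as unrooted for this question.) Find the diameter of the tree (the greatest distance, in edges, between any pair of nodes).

A longest path is aspen–maple–elm–fig–poplar–larch, with 5 edges.

5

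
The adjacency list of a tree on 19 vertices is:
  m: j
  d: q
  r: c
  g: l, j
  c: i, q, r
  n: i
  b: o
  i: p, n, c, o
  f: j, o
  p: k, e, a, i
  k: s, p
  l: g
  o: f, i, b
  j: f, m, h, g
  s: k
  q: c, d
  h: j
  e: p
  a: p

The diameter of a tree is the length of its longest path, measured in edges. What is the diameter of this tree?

A longest path is d - q - c - i - o - f - j - g - l, with 8 edges.

8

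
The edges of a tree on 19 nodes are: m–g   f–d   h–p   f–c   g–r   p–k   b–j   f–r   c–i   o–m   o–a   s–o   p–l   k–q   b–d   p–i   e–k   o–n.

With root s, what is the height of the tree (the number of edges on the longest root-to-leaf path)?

10

A deepest node is e, reached by s-o-m-g-r-f-c-i-p-k-e.
That path has 10 edges, so the height is 10.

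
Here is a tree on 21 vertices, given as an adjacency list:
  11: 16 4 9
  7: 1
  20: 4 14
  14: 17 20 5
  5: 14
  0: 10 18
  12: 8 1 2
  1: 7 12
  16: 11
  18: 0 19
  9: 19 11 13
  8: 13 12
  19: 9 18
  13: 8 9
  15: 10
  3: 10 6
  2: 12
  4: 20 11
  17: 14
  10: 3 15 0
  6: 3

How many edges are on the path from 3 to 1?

9

The path is 3 – 10 – 0 – 18 – 19 – 9 – 13 – 8 – 12 – 1, which has 9 edges.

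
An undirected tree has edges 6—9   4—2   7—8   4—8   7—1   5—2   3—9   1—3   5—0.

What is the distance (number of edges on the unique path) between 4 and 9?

5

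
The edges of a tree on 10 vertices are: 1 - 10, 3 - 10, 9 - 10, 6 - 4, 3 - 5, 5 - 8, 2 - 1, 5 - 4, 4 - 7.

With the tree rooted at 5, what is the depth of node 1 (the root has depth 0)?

Path from 5 to 1: 5–3–10–1, which has 3 edges.

3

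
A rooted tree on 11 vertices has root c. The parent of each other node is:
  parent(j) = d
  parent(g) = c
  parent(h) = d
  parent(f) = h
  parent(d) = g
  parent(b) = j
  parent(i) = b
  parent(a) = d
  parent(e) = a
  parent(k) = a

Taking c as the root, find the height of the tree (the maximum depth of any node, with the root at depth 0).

A deepest node is i, reached by c – g – d – j – b – i.
That path has 5 edges, so the height is 5.

5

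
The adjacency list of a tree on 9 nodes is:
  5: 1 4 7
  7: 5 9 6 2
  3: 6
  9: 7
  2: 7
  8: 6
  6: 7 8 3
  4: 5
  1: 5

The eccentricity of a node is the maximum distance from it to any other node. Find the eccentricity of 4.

A farthest node from 4 is 3 (8 also at distance 4).
The path 4-5-7-6-3 has 4 edges.

4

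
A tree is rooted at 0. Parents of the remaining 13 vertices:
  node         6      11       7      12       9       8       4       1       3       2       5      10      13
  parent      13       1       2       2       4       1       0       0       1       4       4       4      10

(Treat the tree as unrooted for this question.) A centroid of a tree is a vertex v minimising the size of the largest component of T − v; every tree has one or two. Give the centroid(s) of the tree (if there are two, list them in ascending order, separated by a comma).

4

If 4 is removed the pieces have sizes 5, 3, 3, 1, 1, all ≤ ⌊14/2⌋ = 7.
Every other node leaves some component of size > 7, so the centroid is unique.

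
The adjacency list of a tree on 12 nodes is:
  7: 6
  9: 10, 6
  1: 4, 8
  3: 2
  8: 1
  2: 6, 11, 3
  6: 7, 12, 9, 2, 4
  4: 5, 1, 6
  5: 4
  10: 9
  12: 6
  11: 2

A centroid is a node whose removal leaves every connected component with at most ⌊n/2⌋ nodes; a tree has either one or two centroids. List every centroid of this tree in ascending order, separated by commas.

Delete 6: the remaining components have sizes 4, 3, 2, 1, 1. Max 4 ≤ 6, so 6 is a centroid.
No neighbour of 6 does as well, so 6 is the unique centroid.

6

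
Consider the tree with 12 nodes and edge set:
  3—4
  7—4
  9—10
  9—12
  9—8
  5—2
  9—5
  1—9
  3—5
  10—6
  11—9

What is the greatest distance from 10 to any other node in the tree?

The node farthest from 10 is 7, via 10–9–5–3–4–7 — 5 edges.

5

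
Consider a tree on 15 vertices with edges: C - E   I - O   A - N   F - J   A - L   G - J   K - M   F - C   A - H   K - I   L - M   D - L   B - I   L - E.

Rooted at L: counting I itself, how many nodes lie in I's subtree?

I's subtree: {I, O, B}, size 3.

3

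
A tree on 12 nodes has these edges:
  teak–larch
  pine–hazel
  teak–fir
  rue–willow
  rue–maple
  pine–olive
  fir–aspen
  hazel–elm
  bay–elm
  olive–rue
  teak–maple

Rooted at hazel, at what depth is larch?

6

Path from hazel to larch: hazel → pine → olive → rue → maple → teak → larch, which has 6 edges.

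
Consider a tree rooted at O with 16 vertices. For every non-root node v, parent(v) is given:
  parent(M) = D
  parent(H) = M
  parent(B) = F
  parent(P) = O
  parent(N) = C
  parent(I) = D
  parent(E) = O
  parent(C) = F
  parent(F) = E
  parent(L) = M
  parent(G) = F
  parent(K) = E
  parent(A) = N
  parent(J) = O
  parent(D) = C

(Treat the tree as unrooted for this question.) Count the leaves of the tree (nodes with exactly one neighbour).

The leaves are A, B, G, H, I, J, K, L, P.
That is 9 leaves.

9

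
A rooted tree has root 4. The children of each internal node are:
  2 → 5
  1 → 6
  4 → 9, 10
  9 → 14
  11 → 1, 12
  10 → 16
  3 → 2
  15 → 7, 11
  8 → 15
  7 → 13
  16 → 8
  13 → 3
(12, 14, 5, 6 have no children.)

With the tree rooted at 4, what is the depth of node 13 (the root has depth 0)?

6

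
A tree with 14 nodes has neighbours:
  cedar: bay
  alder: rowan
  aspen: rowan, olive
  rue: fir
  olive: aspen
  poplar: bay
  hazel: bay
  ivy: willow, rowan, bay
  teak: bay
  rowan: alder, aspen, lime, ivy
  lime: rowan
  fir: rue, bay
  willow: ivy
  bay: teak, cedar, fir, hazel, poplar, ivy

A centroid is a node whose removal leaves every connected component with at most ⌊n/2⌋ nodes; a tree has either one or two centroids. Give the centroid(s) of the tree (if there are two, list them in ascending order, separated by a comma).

bay, ivy

Removing ivy splits the tree into components of sizes 7, 5, 1; the largest is 7 ≤ ⌊14/2⌋ = 7.
Its neighbour bay also leaves a largest component of size 7, so both are centroids.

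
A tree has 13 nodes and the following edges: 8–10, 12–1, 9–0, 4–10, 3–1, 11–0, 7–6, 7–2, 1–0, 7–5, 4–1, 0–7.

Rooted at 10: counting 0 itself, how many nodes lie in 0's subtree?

The subtree rooted at 0 contains: 0, 7, 9, 11, 6, 2, 5 — 7 nodes.

7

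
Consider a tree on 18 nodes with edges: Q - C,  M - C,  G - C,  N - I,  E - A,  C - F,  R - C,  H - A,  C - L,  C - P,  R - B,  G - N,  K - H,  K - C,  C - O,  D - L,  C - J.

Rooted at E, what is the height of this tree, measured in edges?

7

I sits deepest: E-A-H-K-C-G-N-I — 7 edges from the root.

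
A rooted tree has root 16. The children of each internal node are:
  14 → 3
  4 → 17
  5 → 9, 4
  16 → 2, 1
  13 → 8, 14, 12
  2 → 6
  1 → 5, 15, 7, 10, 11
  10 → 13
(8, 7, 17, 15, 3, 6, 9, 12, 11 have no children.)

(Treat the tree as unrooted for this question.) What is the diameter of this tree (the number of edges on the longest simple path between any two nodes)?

BFS from 3 reaches 6 last, at distance 7; BFS from 6 confirms no node is farther.
Path: 3 - 14 - 13 - 10 - 1 - 16 - 2 - 6.

7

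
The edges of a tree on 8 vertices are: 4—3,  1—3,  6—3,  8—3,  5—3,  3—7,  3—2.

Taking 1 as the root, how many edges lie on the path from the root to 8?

2

Path from 1 to 8: 1–3–8, which has 2 edges.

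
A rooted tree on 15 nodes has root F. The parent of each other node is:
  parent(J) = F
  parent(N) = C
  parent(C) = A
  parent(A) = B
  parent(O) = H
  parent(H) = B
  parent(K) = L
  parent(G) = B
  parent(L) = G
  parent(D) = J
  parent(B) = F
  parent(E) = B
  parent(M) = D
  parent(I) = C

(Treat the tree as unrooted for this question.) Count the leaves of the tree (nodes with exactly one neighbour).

6

The leaves are E, I, K, M, N, O.
That is 6 leaves.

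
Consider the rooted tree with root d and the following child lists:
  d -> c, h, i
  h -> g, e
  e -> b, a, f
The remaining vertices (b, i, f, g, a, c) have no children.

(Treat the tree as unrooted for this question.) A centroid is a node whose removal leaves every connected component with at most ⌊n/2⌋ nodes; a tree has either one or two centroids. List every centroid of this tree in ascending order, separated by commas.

h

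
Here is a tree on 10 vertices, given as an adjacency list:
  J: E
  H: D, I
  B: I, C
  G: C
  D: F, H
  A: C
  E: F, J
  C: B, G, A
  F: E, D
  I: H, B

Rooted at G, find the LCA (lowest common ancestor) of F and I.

I

F's ancestor chain is F, D, H, I, B, C, G and I's is I, B, C, G; they first meet at I.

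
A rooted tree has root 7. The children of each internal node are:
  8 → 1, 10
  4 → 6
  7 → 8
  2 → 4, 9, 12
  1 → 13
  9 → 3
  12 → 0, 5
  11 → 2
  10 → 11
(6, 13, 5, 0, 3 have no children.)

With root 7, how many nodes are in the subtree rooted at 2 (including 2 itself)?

8

The subtree rooted at 2 contains: 2, 9, 12, 4, 3, 5, 0, 6 — 8 nodes.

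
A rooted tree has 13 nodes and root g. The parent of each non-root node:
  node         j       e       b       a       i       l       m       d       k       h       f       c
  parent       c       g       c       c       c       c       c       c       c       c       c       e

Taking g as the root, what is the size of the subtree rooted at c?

11

Descendants of c (including itself): c, i, j, f, b, h, m, l, a, k, d. That's 11.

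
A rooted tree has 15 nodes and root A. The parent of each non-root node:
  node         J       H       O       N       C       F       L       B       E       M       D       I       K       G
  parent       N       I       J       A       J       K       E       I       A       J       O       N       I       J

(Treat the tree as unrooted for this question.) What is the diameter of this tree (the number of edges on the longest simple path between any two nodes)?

BFS from D reaches F last, at distance 6; BFS from F confirms no node is farther.
Path: D – O – J – N – I – K – F.

6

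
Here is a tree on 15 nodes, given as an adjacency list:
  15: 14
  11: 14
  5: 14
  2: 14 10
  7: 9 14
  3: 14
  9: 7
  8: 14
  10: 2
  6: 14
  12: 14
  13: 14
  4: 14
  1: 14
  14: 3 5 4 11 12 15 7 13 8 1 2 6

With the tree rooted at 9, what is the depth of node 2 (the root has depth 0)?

9 – 7 – 14 – 2 — 3 edges.

3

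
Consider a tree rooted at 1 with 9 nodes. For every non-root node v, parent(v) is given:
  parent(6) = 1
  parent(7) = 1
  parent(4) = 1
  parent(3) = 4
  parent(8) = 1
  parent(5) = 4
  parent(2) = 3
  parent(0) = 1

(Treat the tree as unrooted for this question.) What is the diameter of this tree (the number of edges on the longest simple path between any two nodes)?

4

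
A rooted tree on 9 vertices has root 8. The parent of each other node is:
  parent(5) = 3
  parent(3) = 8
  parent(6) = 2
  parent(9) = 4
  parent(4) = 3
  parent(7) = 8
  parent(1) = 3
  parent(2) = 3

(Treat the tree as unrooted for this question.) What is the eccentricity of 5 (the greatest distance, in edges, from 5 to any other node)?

The node farthest from 5 is 9 (7, 6 also at distance 3), via 5-3-4-9 — 3 edges.

3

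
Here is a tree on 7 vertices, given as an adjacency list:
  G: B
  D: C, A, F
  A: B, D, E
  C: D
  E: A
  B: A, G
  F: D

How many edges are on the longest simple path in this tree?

4

Starting from G, a farthest node is C at distance 4.
One longest path: G – B – A – D – C.
So the diameter is 4.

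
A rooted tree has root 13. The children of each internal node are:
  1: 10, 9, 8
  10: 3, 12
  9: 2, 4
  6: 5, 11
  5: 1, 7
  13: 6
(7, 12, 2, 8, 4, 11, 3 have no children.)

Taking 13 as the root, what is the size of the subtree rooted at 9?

3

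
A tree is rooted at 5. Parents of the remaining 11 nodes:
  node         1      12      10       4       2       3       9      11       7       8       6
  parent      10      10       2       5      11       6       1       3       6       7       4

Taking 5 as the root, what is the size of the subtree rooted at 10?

The subtree rooted at 10 contains: 10, 1, 12, 9 — 4 nodes.

4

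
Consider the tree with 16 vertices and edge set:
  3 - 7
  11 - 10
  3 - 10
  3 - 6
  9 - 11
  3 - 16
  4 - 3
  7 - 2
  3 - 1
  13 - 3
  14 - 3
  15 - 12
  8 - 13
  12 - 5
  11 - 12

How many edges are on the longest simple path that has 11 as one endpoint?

4

The node farthest from 11 is 2 (8 also at distance 4), via 11–10–3–7–2 — 4 edges.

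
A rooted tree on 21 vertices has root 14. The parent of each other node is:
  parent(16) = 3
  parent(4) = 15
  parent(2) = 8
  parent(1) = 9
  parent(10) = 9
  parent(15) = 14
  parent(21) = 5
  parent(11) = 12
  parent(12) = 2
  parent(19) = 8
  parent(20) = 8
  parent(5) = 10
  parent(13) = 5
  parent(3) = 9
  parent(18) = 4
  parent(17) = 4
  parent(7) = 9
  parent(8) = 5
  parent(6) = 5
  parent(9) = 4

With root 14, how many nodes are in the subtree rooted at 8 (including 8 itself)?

The subtree rooted at 8 contains: 8, 2, 20, 19, 12, 11 — 6 nodes.

6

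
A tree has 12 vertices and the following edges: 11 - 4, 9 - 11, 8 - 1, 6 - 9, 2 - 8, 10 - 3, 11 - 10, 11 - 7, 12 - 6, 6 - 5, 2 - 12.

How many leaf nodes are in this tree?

5

Exactly 5 nodes have a single neighbour: 1, 3, 4, 5, 7.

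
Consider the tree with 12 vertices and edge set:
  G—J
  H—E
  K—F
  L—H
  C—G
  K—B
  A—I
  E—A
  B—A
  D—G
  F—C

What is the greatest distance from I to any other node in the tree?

A farthest node from I is J (D also at distance 7).
The path I-A-B-K-F-C-G-J has 7 edges.

7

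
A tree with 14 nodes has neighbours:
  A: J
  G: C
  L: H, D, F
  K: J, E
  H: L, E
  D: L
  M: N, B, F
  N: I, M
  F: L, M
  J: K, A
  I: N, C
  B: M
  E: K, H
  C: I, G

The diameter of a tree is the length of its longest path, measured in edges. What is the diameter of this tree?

A longest path is G-C-I-N-M-F-L-H-E-K-J-A, with 11 edges.

11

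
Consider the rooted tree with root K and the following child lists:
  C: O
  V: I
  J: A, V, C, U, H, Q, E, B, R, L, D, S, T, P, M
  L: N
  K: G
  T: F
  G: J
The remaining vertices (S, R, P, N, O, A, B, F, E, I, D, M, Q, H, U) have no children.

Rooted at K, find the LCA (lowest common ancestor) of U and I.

Path U→root: U J G K; path I→root: I V J G K.
First common node: J.

J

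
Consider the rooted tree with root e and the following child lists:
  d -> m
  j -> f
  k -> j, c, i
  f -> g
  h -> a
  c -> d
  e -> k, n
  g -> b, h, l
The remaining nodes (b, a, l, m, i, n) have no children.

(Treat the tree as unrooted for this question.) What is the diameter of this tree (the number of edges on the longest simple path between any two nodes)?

8

BFS from a reaches m last, at distance 8; BFS from m confirms no node is farther.
Path: a – h – g – f – j – k – c – d – m.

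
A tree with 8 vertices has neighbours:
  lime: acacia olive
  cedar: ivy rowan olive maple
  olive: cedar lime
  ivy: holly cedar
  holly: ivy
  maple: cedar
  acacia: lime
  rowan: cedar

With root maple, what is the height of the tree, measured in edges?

The longest root-to-leaf path is maple-cedar-olive-lime-acacia (4 edges).

4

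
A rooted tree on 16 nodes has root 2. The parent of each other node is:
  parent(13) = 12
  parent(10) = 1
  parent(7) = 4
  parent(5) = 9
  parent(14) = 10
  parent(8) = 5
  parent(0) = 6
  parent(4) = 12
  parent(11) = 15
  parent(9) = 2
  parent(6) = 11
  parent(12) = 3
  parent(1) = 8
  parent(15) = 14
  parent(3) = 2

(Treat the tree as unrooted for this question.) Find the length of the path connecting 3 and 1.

5

3 - 2 - 9 - 5 - 8 - 1: 5 edges.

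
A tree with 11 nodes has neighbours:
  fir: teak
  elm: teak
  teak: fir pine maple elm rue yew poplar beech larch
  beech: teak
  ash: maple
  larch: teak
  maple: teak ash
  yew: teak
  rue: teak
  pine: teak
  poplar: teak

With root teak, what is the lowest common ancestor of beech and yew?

beech's ancestor chain is beech, teak and yew's is yew, teak; they first meet at teak.

teak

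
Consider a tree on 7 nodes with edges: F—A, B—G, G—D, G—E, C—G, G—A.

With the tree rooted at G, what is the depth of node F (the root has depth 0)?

2

G–A–F — 2 edges.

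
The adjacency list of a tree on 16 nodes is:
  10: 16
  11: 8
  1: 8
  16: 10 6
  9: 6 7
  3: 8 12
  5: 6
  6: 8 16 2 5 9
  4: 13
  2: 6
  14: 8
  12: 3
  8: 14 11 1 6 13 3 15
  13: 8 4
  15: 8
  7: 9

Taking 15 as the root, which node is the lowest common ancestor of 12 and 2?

Path 12→root: 12 3 8 15; path 2→root: 2 6 8 15.
First common node: 8.

8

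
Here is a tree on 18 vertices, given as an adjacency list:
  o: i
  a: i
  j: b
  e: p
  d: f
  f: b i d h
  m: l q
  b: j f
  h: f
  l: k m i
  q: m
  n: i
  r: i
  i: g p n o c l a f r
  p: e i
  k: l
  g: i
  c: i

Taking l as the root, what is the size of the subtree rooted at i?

14

Descendants of i (including itself): i, g, f, n, r, p, o, c, a, b, h, d, e, j. That's 14.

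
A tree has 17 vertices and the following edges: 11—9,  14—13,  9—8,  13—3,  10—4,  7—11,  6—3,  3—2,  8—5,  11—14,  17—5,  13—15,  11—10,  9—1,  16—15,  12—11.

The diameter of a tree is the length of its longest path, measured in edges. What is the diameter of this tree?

8

BFS from 2 reaches 17 last, at distance 8; BFS from 17 confirms no node is farther.
Path: 2 – 3 – 13 – 14 – 11 – 9 – 8 – 5 – 17.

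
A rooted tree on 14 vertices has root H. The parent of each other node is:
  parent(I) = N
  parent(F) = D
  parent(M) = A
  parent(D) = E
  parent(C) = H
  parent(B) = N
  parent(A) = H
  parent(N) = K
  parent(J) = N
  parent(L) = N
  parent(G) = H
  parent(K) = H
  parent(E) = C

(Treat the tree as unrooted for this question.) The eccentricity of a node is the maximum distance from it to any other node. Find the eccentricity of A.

5

Distances from A peak at 5, attained at F.
A–H–C–E–D–F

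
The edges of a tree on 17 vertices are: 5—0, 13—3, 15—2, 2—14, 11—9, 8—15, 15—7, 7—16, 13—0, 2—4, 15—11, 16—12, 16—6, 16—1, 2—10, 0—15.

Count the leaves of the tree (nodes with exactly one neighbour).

10

Degree-1 nodes: 1, 3, 4, 5, 6, 8, 9, 10, 12, 14 — 10 of them.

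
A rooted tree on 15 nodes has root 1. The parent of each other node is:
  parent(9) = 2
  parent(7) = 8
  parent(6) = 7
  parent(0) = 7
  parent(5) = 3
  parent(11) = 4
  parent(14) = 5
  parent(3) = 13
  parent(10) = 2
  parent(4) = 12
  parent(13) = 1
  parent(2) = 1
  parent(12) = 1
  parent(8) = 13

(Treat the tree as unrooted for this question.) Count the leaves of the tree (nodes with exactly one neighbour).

Exactly 6 nodes have a single neighbour: 0, 6, 9, 10, 11, 14.

6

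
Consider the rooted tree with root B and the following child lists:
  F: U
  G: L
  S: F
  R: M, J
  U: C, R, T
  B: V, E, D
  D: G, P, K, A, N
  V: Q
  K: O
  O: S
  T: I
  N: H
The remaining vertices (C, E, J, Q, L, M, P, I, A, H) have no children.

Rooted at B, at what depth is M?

Climbing from M to the root: M – R – U – F – S – O – K – D – B. That's 8 steps.

8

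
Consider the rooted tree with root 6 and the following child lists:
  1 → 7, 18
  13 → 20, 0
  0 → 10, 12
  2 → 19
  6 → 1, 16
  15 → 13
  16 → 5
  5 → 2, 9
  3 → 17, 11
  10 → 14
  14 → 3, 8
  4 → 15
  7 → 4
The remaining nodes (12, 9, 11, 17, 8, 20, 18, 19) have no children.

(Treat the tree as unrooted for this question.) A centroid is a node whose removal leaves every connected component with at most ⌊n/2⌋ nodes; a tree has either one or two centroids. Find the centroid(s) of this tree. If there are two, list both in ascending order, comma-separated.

15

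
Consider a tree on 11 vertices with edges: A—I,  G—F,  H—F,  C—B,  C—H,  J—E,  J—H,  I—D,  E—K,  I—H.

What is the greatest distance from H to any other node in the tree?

A farthest node from H is K.
The path H – J – E – K has 3 edges.

3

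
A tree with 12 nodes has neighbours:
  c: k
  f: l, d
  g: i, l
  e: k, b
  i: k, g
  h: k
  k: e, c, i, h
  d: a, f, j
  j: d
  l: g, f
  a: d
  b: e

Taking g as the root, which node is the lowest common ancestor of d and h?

g

d's ancestor chain is d, f, l, g and h's is h, k, i, g; they first meet at g.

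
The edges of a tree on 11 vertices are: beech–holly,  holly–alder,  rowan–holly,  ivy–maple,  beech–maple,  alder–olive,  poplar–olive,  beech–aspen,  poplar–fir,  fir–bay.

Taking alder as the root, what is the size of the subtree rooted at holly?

6

Descendants of holly (including itself): holly, rowan, beech, aspen, maple, ivy. That's 6.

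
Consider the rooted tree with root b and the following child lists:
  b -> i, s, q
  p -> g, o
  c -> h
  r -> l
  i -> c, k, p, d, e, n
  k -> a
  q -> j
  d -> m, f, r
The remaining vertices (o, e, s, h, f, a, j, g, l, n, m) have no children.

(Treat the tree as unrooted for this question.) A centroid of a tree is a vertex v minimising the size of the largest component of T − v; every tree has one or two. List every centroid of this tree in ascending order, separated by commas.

If i is removed the pieces have sizes 5, 4, 3, 2, 2, 1, 1, all ≤ ⌊19/2⌋ = 9.
No neighbour of i does as well, so i is the unique centroid.

i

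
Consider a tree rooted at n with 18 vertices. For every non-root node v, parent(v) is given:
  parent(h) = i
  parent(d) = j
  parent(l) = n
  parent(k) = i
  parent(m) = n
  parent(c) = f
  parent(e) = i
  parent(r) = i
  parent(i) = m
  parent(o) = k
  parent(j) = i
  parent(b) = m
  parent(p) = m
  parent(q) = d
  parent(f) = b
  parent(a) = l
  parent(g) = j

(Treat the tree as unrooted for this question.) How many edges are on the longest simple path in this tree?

7

BFS from a reaches q last, at distance 7; BFS from q confirms no node is farther.
Path: a–l–n–m–i–j–d–q.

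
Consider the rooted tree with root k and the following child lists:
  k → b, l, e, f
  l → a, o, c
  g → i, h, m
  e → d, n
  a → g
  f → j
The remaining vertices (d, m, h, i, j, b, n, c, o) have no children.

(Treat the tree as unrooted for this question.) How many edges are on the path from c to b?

3

The path is c–l–k–b, which has 3 edges.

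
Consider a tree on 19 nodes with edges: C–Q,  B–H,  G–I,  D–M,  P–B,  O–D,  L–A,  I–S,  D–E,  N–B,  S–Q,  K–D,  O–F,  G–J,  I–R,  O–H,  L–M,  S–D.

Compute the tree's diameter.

8

BFS from N reaches J last, at distance 8; BFS from J confirms no node is farther.
Path: N - B - H - O - D - S - I - G - J.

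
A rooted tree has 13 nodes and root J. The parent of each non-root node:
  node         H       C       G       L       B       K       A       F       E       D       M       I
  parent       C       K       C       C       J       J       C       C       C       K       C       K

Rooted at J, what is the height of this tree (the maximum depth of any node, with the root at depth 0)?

3

A deepest node is G, reached by J → K → C → G.
That path has 3 edges, so the height is 3.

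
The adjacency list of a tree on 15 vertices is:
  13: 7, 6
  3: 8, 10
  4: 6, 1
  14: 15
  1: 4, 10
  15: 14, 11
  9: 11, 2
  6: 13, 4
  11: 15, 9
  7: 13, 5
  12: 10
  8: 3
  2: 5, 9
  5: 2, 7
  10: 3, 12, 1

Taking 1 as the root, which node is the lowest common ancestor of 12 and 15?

1

12's ancestor chain is 12, 10, 1 and 15's is 15, 11, 9, 2, 5, 7, 13, 6, 4, 1; they first meet at 1.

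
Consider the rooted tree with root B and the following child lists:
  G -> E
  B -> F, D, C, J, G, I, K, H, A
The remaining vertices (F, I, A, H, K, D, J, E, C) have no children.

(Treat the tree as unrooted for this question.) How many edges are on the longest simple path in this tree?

3

BFS from E reaches D last, at distance 3; BFS from D confirms no node is farther.
Path: E - G - B - D.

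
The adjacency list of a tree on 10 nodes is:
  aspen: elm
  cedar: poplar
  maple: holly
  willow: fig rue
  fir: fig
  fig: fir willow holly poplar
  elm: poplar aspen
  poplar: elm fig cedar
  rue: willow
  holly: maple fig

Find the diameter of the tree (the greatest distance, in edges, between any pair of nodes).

BFS from aspen reaches maple last, at distance 5; BFS from maple confirms no node is farther.
Path: aspen-elm-poplar-fig-holly-maple.

5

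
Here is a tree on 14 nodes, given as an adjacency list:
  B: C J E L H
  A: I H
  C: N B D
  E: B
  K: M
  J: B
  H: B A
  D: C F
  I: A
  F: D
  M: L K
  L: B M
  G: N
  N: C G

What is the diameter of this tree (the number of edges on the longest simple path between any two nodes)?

6

Starting from F, a farthest node is K at distance 6.
One longest path: F – D – C – B – L – M – K.
So the diameter is 6.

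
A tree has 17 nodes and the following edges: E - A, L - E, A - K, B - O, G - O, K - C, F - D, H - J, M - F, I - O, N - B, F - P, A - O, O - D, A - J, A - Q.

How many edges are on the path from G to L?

4

The path is G - O - A - E - L, which has 4 edges.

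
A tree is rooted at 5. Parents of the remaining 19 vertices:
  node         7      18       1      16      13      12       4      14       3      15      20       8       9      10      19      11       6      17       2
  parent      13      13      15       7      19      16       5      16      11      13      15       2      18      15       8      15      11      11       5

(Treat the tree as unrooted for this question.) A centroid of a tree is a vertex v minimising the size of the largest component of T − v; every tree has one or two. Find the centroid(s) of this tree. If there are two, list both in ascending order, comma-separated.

13

If 13 is removed the pieces have sizes 8, 5, 4, 2, all ≤ ⌊20/2⌋ = 10.
Every other node leaves some component of size > 10, so the centroid is unique.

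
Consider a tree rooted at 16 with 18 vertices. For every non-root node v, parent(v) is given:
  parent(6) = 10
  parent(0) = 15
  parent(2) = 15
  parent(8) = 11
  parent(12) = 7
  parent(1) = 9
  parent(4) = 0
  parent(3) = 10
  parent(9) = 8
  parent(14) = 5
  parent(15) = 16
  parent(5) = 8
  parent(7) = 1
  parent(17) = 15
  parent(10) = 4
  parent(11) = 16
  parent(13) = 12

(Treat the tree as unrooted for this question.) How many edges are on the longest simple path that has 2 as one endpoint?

Distances from 2 peak at 9, attained at 13.
2-15-16-11-8-9-1-7-12-13

9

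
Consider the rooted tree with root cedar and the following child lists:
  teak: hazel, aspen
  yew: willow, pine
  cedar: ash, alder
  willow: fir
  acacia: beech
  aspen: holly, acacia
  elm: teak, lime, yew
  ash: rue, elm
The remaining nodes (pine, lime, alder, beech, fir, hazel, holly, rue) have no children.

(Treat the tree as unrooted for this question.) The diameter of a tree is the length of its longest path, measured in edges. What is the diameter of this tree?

7

Starting from beech, a farthest node is alder at distance 7.
One longest path: beech–acacia–aspen–teak–elm–ash–cedar–alder.
So the diameter is 7.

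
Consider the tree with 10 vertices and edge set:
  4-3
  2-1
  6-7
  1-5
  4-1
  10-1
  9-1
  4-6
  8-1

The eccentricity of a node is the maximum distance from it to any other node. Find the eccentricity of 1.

Distances from 1 peak at 3, attained at 7.
1 – 4 – 6 – 7

3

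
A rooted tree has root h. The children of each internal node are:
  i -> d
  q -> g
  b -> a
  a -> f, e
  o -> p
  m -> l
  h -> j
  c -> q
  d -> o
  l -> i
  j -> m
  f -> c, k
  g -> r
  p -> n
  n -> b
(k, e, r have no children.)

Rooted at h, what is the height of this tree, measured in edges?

r sits deepest: h–j–m–l–i–d–o–p–n–b–a–f–c–q–g–r — 15 edges from the root.

15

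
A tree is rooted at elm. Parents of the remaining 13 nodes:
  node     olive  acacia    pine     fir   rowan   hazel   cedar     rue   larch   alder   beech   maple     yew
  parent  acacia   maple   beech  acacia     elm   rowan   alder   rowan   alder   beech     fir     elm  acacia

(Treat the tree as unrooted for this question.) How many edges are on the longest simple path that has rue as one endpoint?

8

Distances from rue peak at 8, attained at cedar (larch also at distance 8).
rue-rowan-elm-maple-acacia-fir-beech-alder-cedar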